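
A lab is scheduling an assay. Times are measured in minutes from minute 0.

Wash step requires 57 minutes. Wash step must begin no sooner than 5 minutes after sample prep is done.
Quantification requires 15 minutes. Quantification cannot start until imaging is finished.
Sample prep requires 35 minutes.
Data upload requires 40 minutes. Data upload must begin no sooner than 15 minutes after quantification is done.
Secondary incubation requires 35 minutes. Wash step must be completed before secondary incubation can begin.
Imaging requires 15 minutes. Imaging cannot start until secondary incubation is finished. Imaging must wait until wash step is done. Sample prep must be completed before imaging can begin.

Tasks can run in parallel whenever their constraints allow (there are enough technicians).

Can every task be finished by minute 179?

Sample prep can start immediately at minute 0; it finishes at minute 35.
Wash step cannot begin until sample prep (finishes minute 35, plus 5-minute gap → minute 40). It runs from minute 40 to 40 + 57 = minute 97.
Secondary incubation waits on wash step (finishes minute 97), so it starts at minute 97 and finishes at 97 + 35 = minute 132.
For imaging: secondary incubation (finishes minute 132); wash step (finishes minute 97); sample prep (finishes minute 35). Taking the maximum gives a start of minute 132, and it finishes at 132 + 15 = minute 147.
Quantification cannot begin until imaging (finishes minute 147). It runs from minute 147 to 147 + 15 = minute 162.
Data upload cannot begin until quantification (finishes minute 162, plus 15-minute gap → minute 177). It runs from minute 177 to 177 + 40 = minute 217.
The earliest everything can be done is minute 217, which is after the deadline of 179, so it is not possible.

No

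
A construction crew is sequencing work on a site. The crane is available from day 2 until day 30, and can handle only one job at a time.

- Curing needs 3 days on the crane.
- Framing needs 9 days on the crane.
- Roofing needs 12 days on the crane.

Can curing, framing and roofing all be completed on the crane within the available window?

Yes

The crane window is 30 − 2 = 28 days.
Running back to back, the jobs need 3 + 9 + 12 = 24 days on the crane.
Since 24 ≤ 28, they fit within the window.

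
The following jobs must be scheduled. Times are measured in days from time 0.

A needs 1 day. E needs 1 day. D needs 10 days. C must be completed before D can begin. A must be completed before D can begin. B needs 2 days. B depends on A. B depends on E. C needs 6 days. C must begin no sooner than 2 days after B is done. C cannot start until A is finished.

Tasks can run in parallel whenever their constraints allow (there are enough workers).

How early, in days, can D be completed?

21

Nothing blocks E, so it runs from day 0 to day 1.
A has no prerequisites, so it starts at day 0 and finishes at day 1.
For B: A (finishes day 1); E (finishes day 1). Taking the maximum gives a start of day 1, and it finishes at 1 + 2 = day 3.
C cannot start until B (finishes day 3, plus 2-day gap → day 5); A (finishes day 1). The controlling bound is day 5, so C finishes at 5 + 6 = day 11.
D needs all of C (finishes day 11); A (finishes day 1). That puts its earliest start at day 11; it finishes at 11 + 10 = day 21.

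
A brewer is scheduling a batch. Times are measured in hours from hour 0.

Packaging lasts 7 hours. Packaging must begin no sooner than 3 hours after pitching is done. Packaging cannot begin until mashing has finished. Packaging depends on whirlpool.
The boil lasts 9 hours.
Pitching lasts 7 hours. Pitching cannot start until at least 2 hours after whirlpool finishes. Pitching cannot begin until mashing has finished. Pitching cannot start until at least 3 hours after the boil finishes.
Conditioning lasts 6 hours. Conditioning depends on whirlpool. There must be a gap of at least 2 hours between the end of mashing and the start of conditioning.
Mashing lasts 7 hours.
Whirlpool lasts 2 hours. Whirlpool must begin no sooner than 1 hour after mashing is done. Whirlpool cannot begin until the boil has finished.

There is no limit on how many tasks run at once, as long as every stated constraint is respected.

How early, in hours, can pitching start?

The boil has no prerequisites, so it starts at hour 0 and finishes at hour 9.
Mashing can start immediately at hour 0; it finishes at hour 7.
For whirlpool: mashing (finishes hour 7, plus 1-hour gap → hour 8); the boil (finishes hour 9). Taking the maximum gives a start of hour 9, and it finishes at 9 + 2 = hour 11.
Pitching waits on whirlpool (finishes hour 11, plus 2-hour gap → hour 13); mashing (finishes hour 7); the boil (finishes hour 9, plus 3-hour gap → hour 12). The latest of these is hour 13, which is the earliest pitching can start.

13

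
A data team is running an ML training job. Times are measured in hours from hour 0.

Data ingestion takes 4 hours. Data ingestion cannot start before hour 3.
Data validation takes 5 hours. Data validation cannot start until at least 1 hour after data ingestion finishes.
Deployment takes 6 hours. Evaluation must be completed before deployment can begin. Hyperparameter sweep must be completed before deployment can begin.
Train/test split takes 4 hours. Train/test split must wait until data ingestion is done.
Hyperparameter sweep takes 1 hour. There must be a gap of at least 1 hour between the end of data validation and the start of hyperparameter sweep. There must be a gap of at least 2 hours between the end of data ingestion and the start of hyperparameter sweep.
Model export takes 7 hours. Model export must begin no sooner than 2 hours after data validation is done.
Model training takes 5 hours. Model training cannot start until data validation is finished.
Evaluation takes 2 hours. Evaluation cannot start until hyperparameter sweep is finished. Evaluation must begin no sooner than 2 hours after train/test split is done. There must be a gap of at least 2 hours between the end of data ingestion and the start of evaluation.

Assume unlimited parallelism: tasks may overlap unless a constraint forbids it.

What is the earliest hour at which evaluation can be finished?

After its own release at hour 3, data ingestion can start at hour 3 and finishes at hour 7.
Train/test split waits on data ingestion (finishes hour 7), so it starts at hour 7 and finishes at 7 + 4 = hour 11.
Data validation waits on data ingestion (finishes hour 7, plus 1-hour gap → hour 8), so it starts at hour 8 and finishes at 8 + 5 = hour 13.
For hyperparameter sweep: data validation (finishes hour 13, plus 1-hour gap → hour 14); data ingestion (finishes hour 7, plus 2-hour gap → hour 9). Taking the maximum gives a start of hour 14, and it finishes at 14 + 1 = hour 15.
Evaluation has to wait for hyperparameter sweep (finishes hour 15); train/test split (finishes hour 11, plus 2-hour gap → hour 13); data ingestion (finishes hour 7, plus 2-hour gap → hour 9). The latest of these is hour 15, so evaluation runs hour 15 to 15 + 2 = hour 17.

17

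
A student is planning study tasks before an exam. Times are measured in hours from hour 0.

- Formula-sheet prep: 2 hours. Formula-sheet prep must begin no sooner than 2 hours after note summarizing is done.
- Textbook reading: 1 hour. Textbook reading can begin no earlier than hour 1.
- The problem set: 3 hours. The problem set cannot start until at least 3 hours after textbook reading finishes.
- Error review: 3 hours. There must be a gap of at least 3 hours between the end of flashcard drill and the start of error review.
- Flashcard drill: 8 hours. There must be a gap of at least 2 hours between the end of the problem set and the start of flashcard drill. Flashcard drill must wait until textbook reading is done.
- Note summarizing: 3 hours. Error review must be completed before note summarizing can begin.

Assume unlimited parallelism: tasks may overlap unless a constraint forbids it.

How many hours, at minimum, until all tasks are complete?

31

After its own release at hour 1, textbook reading can start at hour 1 and finishes at hour 2.
After textbook reading (finishes hour 2, plus 3-hour gap → hour 5), the problem set can start at hour 5 and finishes at hour 8.
Flashcard drill has to wait for the problem set (finishes hour 8, plus 2-hour gap → hour 10); textbook reading (finishes hour 2). The latest of these is hour 10, so flashcard drill runs hour 10 to 10 + 8 = hour 18.
Error review cannot begin until flashcard drill (finishes hour 18, plus 3-hour gap → hour 21). It runs from hour 21 to 21 + 3 = hour 24.
After error review (finishes hour 24), note summarizing can start at hour 24 and finishes at hour 27.
Formula-sheet prep waits on note summarizing (finishes hour 27, plus 2-hour gap → hour 29), so it starts at hour 29 and finishes at 29 + 2 = hour 31.
All tasks are finished once the last one completes. Finish times: Textbook reading at 2, The problem set at 8, Flashcard drill at 18, Error review at 24, Note summarizing at 27, Formula-sheet prep at 31. The latest is hour 31.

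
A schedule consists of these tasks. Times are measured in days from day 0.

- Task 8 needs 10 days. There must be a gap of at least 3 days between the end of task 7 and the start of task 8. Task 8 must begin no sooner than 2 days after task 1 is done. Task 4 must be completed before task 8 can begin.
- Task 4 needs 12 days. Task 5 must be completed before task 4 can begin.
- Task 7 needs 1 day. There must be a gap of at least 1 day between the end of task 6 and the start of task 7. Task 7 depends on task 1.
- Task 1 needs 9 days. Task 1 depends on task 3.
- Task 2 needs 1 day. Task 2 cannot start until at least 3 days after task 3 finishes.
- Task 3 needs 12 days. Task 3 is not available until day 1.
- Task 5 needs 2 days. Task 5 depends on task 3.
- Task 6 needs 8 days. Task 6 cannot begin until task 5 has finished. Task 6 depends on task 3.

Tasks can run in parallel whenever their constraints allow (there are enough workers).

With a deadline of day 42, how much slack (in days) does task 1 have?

6

Task 3 waits on its own release at day 1, so it starts at day 1 and finishes at 1 + 12 = day 13.
Task 1 cannot begin until task 3 (finishes day 13). It runs from day 13 to 13 + 9 = day 22.

Working backward from the deadline:
To finish by day 42, task 8 (duration 10) must start no later than day 32.
Task 7 feeds into task 8 (must start by day 32, minus 3-day gap → day 29); so task 7 must finish by day 29 and therefore start by day 28.
Task 1 must finish in time for task 7 (must start by day 28); task 8 (must start by day 32, minus 2-day gap → day 30). The tightest is day 28, so task 1 must start by 28 − 9 = day 19.
So task 1 can start as early as day 13 and as late as day 19, giving 19 − 13 = 6 days of slack.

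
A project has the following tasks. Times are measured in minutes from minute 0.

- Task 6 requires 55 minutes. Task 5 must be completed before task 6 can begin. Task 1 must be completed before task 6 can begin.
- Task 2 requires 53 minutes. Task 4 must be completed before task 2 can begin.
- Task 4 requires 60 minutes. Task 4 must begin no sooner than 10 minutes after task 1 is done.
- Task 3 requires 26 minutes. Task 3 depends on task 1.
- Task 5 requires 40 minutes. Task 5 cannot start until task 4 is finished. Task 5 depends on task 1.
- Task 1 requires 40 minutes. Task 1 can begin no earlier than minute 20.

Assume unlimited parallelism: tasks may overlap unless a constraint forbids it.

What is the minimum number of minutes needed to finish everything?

Task 1 waits on its own release at minute 20, so it starts at minute 20 and finishes at 20 + 40 = minute 60.
Task 4 cannot begin until task 1 (finishes minute 60, plus 10-minute gap → minute 70). It runs from minute 70 to 70 + 60 = minute 130.
Task 5 has to wait for task 4 (finishes minute 130); task 1 (finishes minute 60). The latest of these is minute 130, so task 5 runs minute 130 to 130 + 40 = minute 170.
Task 6 cannot start until task 5 (finishes minute 170); task 1 (finishes minute 60). The controlling bound is minute 170, so task 6 finishes at 170 + 55 = minute 225.
After task 4 (finishes minute 130), task 2 can start at minute 130 and finishes at minute 183.
After task 1 (finishes minute 60), task 3 can start at minute 60 and finishes at minute 86.
All tasks are finished once the last one completes. Finish times: Task 1 at 60, Task 2 at 183, Task 3 at 86, Task 4 at 130, Task 5 at 170, Task 6 at 225. The latest is minute 225.

225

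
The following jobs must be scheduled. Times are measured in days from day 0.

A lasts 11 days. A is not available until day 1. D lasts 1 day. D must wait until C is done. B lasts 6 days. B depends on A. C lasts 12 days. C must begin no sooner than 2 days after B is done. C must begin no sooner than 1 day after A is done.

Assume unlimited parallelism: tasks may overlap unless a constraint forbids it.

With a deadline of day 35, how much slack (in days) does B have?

2

After its own release at day 1, A can start at day 1 and finishes at day 12.
B cannot begin until A (finishes day 12). It runs from day 12 to 12 + 6 = day 18.

Working backward from the deadline:
Nothing follows D; the deadline of day 35 is its only limit. It must start by 35 − 1 = day 34.
Since D (must start by day 34) depends on it, C must finish by day 34. Backing off its 12-day duration gives a latest start of day 22.
B must finish before C (must start by day 22, minus 2-day gap → day 20). With a 6-day duration, B must start by 20 − 6 = day 14.
So B can start as early as day 12 and as late as day 14, giving 14 − 12 = 2 days of slack.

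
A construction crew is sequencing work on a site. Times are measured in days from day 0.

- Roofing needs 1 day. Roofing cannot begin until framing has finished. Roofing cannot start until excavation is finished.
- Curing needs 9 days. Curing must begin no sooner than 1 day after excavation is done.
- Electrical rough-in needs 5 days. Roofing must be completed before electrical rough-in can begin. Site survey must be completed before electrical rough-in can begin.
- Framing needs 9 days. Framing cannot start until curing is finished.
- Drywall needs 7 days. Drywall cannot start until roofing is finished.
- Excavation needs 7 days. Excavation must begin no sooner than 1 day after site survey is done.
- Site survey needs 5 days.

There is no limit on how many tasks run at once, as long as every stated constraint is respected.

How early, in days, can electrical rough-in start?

33

Site survey has no prerequisites, so it starts at day 0 and finishes at day 5.
Excavation cannot begin until site survey (finishes day 5, plus 1-day gap → day 6). It runs from day 6 to 6 + 7 = day 13.
Curing waits on excavation (finishes day 13, plus 1-day gap → day 14), so it starts at day 14 and finishes at 14 + 9 = day 23.
Framing waits on curing (finishes day 23), so it starts at day 23 and finishes at 23 + 9 = day 32.
Roofing has to wait for framing (finishes day 32); excavation (finishes day 13). The latest of these is day 32, so roofing runs day 32 to 32 + 1 = day 33.
Electrical rough-in waits on roofing (finishes day 33); site survey (finishes day 5). The latest of these is day 33, which is the earliest electrical rough-in can start.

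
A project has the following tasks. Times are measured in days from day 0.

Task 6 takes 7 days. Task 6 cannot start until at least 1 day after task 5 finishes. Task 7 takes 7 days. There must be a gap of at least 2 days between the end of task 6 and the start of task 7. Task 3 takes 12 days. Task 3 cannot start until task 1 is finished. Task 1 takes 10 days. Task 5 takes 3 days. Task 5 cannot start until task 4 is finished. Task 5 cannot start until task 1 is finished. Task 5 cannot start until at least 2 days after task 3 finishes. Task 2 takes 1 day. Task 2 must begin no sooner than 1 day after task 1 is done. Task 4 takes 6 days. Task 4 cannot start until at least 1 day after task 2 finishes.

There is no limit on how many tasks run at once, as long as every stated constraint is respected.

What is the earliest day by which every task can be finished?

44

Task 1 can start immediately at day 0; it finishes at day 10.
Task 3 waits on task 1 (finishes day 10), so it starts at day 10 and finishes at 10 + 12 = day 22.
Task 2 waits on task 1 (finishes day 10, plus 1-day gap → day 11), so it starts at day 11 and finishes at 11 + 1 = day 12.
Task 4 waits on task 2 (finishes day 12, plus 1-day gap → day 13), so it starts at day 13 and finishes at 13 + 6 = day 19.
Task 5 needs all of task 4 (finishes day 19); task 1 (finishes day 10); task 3 (finishes day 22, plus 2-day gap → day 24). That puts its earliest start at day 24; it finishes at 24 + 3 = day 27.
Task 6 cannot begin until task 5 (finishes day 27, plus 1-day gap → day 28). It runs from day 28 to 28 + 7 = day 35.
Task 7 waits on task 6 (finishes day 35, plus 2-day gap → day 37), so it starts at day 37 and finishes at 37 + 7 = day 44.
All tasks are finished once the last one completes. Finish times: Task 1 at 10, Task 2 at 12, Task 3 at 22, Task 4 at 19, Task 5 at 27, Task 6 at 35, Task 7 at 44. The latest is day 44.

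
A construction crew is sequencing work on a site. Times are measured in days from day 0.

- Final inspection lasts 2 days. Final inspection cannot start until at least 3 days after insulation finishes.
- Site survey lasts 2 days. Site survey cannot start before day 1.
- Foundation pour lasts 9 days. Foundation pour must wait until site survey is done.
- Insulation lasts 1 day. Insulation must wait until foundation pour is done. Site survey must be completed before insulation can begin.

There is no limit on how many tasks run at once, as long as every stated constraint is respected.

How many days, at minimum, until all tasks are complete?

18

Site survey cannot begin until its own release at day 1. It runs from day 1 to 1 + 2 = day 3.
Foundation pour waits on site survey (finishes day 3), so it starts at day 3 and finishes at 3 + 9 = day 12.
Insulation has to wait for foundation pour (finishes day 12); site survey (finishes day 3). The latest of these is day 12, so insulation runs day 12 to 12 + 1 = day 13.
Final inspection waits on insulation (finishes day 13, plus 3-day gap → day 16), so it starts at day 16 and finishes at 16 + 2 = day 18.
All tasks are finished once the last one completes. Finish times: Site survey at 3, Foundation pour at 12, Insulation at 13, Final inspection at 18. The latest is day 18.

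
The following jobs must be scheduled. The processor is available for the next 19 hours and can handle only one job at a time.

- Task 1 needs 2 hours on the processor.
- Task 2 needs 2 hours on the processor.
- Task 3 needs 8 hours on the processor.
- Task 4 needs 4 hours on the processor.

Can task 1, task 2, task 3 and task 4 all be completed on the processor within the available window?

Yes

Running back to back, the jobs need 2 + 2 + 8 + 4 = 16 hours on the processor.
Since 16 ≤ 19, they fit within the window.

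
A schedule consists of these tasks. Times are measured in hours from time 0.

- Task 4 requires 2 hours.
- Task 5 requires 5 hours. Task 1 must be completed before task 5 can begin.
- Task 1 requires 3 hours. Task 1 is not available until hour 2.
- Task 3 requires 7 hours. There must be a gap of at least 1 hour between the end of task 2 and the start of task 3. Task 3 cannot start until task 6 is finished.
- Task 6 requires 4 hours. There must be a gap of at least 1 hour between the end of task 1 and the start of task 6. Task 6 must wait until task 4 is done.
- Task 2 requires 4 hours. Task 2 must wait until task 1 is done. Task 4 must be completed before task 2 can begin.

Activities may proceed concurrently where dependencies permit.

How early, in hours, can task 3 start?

10

Task 4 can start immediately at hour 0; it finishes at hour 2.
Task 1 waits on its own release at hour 2, so it starts at hour 2 and finishes at 2 + 3 = hour 5.
Task 6 needs all of task 1 (finishes hour 5, plus 1-hour gap → hour 6); task 4 (finishes hour 2). That puts its earliest start at hour 6; it finishes at 6 + 4 = hour 10.
For task 2: task 1 (finishes hour 5); task 4 (finishes hour 2). Taking the maximum gives a start of hour 5, and it finishes at 5 + 4 = hour 9.
Task 3 waits on task 2 (finishes hour 9, plus 1-hour gap → hour 10); task 6 (finishes hour 10). The latest of these is hour 10, which is the earliest task 3 can start.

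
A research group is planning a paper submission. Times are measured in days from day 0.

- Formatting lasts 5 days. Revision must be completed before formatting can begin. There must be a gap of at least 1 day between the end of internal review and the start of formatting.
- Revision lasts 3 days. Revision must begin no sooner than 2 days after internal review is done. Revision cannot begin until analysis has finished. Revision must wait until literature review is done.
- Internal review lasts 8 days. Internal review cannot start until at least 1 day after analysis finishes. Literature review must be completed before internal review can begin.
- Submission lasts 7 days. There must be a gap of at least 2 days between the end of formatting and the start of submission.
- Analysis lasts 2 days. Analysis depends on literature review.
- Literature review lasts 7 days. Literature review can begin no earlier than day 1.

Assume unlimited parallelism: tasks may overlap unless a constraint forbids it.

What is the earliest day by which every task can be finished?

After its own release at day 1, literature review can start at day 1 and finishes at day 8.
After literature review (finishes day 8), analysis can start at day 8 and finishes at day 10.
Internal review has to wait for analysis (finishes day 10, plus 1-day gap → day 11); literature review (finishes day 8). The latest of these is day 11, so internal review runs day 11 to 11 + 8 = day 19.
Revision has to wait for internal review (finishes day 19, plus 2-day gap → day 21); analysis (finishes day 10); literature review (finishes day 8). The latest of these is day 21, so revision runs day 21 to 21 + 3 = day 24.
Formatting has to wait for revision (finishes day 24); internal review (finishes day 19, plus 1-day gap → day 20). The latest of these is day 24, so formatting runs day 24 to 24 + 5 = day 29.
Submission cannot begin until formatting (finishes day 29, plus 2-day gap → day 31). It runs from day 31 to 31 + 7 = day 38.
All tasks are finished once the last one completes. Finish times: Literature review at 8, Analysis at 10, Internal review at 19, Revision at 24, Formatting at 29, Submission at 38. The latest is day 38.

38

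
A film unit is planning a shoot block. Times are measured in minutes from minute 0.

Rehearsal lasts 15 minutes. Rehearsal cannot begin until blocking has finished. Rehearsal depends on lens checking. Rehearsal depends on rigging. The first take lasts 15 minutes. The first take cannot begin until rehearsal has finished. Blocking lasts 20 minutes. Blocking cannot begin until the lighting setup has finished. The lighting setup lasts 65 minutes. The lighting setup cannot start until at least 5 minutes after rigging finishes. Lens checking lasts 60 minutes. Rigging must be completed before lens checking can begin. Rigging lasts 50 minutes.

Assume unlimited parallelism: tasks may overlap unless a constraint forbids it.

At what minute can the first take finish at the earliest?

170

Rigging can start immediately at minute 0; it finishes at minute 50.
Lens checking cannot begin until rigging (finishes minute 50). It runs from minute 50 to 50 + 60 = minute 110.
The lighting setup cannot begin until rigging (finishes minute 50, plus 5-minute gap → minute 55). It runs from minute 55 to 55 + 65 = minute 120.
After the lighting setup (finishes minute 120), blocking can start at minute 120 and finishes at minute 140.
Rehearsal cannot start until blocking (finishes minute 140); lens checking (finishes minute 110); rigging (finishes minute 50). The controlling bound is minute 140, so rehearsal finishes at 140 + 15 = minute 155.
The first take waits on rehearsal (finishes minute 155), so it starts at minute 155 and finishes at 155 + 15 = minute 170.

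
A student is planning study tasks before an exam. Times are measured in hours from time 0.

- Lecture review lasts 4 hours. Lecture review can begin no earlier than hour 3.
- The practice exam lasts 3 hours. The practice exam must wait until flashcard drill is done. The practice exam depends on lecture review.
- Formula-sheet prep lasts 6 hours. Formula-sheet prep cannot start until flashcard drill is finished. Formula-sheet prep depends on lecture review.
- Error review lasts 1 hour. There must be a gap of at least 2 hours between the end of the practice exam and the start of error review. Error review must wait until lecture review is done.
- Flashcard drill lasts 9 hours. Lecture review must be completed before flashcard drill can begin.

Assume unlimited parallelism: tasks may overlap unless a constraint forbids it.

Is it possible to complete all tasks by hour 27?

Lecture review waits on its own release at hour 3, so it starts at hour 3 and finishes at 3 + 4 = hour 7.
After lecture review (finishes hour 7), flashcard drill can start at hour 7 and finishes at hour 16.
For formula-sheet prep: flashcard drill (finishes hour 16); lecture review (finishes hour 7). Taking the maximum gives a start of hour 16, and it finishes at 16 + 6 = hour 22.
For the practice exam: flashcard drill (finishes hour 16); lecture review (finishes hour 7). Taking the maximum gives a start of hour 16, and it finishes at 16 + 3 = hour 19.
Error review cannot start until the practice exam (finishes hour 19, plus 2-hour gap → hour 21); lecture review (finishes hour 7). The controlling bound is hour 21, so error review finishes at 21 + 1 = hour 22.
Every task is finished by hour 22, which is no later than the deadline of 27, so the schedule is feasible.

Yes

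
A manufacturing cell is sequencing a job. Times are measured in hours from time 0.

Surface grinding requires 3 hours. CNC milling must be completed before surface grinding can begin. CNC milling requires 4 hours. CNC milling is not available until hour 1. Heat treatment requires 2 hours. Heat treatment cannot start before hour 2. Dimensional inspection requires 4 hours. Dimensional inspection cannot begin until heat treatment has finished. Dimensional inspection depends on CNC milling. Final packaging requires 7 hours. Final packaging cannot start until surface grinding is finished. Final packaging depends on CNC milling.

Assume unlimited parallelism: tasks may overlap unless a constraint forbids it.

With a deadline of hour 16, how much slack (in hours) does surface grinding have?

After its own release at hour 1, CNC milling can start at hour 1 and finishes at hour 5.
After CNC milling (finishes hour 5), surface grinding can start at hour 5 and finishes at hour 8.

Working backward from the deadline:
Nothing follows final packaging; the deadline of hour 16 is its only limit. It must start by 16 − 7 = hour 9.
Surface grinding has to be done before final packaging (must start by hour 9). That means finishing by hour 9, i.e. starting by 9 − 3 = hour 6.
So surface grinding can start as early as hour 5 and as late as hour 6, giving 6 − 5 = 1 hour of slack.

1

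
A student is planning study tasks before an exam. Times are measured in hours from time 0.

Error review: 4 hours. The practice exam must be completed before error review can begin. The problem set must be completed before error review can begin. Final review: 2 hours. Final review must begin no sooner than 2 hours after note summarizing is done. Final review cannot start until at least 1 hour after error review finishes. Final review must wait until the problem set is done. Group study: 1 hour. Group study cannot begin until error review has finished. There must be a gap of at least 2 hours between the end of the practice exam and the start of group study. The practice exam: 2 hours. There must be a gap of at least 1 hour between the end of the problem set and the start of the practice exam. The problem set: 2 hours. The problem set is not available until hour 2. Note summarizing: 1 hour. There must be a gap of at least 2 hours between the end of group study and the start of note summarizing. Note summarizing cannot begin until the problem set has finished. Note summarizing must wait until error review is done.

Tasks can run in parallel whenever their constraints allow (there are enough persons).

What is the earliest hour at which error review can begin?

7

After its own release at hour 2, the problem set can start at hour 2 and finishes at hour 4.
The practice exam cannot begin until the problem set (finishes hour 4, plus 1-hour gap → hour 5). It runs from hour 5 to 5 + 2 = hour 7.
Error review waits on the practice exam (finishes hour 7); the problem set (finishes hour 4). The latest of these is hour 7, which is the earliest error review can start.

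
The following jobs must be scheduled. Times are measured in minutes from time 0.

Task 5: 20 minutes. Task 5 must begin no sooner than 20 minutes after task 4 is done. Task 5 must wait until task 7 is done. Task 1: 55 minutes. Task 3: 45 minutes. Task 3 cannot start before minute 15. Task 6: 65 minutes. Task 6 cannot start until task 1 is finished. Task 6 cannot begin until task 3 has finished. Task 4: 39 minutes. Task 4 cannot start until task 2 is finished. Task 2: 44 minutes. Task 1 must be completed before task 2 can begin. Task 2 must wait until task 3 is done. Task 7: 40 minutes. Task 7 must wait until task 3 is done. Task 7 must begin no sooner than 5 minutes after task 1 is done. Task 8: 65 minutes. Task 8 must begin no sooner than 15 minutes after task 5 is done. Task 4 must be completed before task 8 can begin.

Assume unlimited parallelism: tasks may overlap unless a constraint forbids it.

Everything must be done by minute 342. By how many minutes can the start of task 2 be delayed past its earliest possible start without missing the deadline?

After its own release at minute 15, task 3 can start at minute 15 and finishes at minute 60.
Nothing blocks task 1, so it runs from minute 0 to minute 55.
For task 2: task 1 (finishes minute 55); task 3 (finishes minute 60). Taking the maximum gives a start of minute 60, and it finishes at 60 + 44 = minute 104.

Working backward from the deadline:
To finish by minute 342, task 8 (duration 65) must start no later than minute 277.
Task 5 has to be done before task 8 (must start by minute 277, minus 15-minute gap → minute 262). That means finishing by minute 262, i.e. starting by 262 − 20 = minute 242.
Task 4 has several dependents: task 5 (must start by minute 242, minus 20-minute gap → minute 222); task 8 (must start by minute 277). The earliest of those limits is minute 222, so task 4 must start by 222 − 39 = minute 183.
Task 2 must finish before task 4 (must start by minute 183). With a 44-minute duration, task 2 must start by 183 − 44 = minute 139.
So task 2 can start as early as minute 60 and as late as minute 139, giving 139 − 60 = 79 minutes of slack.

79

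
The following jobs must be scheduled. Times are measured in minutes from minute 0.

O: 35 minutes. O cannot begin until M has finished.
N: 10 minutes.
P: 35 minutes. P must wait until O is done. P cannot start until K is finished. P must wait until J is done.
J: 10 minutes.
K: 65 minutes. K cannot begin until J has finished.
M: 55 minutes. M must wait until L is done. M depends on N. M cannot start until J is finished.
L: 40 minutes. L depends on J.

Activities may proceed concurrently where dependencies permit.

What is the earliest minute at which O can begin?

Nothing blocks N, so it runs from minute 0 to minute 10.
J can start immediately at minute 0; it finishes at minute 10.
After J (finishes minute 10), L can start at minute 10 and finishes at minute 50.
M has to wait for L (finishes minute 50); N (finishes minute 10); J (finishes minute 10). The latest of these is minute 50, so M runs minute 50 to 50 + 55 = minute 105.
O waits on M (finishes minute 105), so the earliest it can start is minute 105.

105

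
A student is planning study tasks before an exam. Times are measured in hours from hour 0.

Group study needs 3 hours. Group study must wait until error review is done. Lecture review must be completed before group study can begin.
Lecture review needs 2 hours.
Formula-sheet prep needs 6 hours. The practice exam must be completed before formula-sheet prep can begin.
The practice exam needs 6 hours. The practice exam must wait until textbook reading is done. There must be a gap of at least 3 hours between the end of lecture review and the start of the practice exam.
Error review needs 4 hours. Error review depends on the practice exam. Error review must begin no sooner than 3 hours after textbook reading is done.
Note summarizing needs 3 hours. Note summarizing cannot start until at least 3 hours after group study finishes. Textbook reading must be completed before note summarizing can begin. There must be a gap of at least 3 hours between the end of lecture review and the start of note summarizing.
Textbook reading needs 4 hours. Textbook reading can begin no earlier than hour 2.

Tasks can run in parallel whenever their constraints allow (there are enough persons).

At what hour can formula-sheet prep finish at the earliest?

Lecture review can start immediately at hour 0; it finishes at hour 2.
Textbook reading waits on its own release at hour 2, so it starts at hour 2 and finishes at 2 + 4 = hour 6.
The practice exam has to wait for textbook reading (finishes hour 6); lecture review (finishes hour 2, plus 3-hour gap → hour 5). The latest of these is hour 6, so the practice exam runs hour 6 to 6 + 6 = hour 12.
Formula-sheet prep cannot begin until the practice exam (finishes hour 12). It runs from hour 12 to 12 + 6 = hour 18.

18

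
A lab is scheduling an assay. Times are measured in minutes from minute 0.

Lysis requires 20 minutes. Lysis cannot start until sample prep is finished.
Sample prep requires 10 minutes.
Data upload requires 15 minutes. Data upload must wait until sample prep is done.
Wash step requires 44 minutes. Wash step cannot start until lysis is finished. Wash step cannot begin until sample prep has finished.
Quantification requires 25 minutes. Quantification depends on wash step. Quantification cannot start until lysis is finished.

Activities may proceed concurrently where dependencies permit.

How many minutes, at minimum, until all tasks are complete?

Sample prep can start immediately at minute 0; it finishes at minute 10.
Data upload waits on sample prep (finishes minute 10), so it starts at minute 10 and finishes at 10 + 15 = minute 25.
Lysis cannot begin until sample prep (finishes minute 10). It runs from minute 10 to 10 + 20 = minute 30.
Wash step cannot start until lysis (finishes minute 30); sample prep (finishes minute 10). The controlling bound is minute 30, so wash step finishes at 30 + 44 = minute 74.
Quantification cannot start until wash step (finishes minute 74); lysis (finishes minute 30). The controlling bound is minute 74, so quantification finishes at 74 + 25 = minute 99.
All tasks are finished once the last one completes. Finish times: Sample prep at 10, Lysis at 30, Wash step at 74, Quantification at 99, Data upload at 25. The latest is minute 99.

99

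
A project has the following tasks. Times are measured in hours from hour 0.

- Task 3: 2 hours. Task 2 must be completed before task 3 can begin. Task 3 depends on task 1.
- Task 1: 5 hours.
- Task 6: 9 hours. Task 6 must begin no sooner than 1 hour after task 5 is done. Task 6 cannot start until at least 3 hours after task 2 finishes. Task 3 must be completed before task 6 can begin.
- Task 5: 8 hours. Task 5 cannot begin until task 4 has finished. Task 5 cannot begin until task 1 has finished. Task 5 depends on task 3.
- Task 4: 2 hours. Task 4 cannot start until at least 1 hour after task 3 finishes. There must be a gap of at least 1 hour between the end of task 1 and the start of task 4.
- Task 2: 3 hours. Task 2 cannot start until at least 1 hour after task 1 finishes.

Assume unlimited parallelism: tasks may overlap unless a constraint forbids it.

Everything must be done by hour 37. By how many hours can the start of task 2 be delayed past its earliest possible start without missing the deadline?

5

Nothing blocks task 1, so it runs from hour 0 to hour 5.
After task 1 (finishes hour 5, plus 1-hour gap → hour 6), task 2 can start at hour 6 and finishes at hour 9.

Working backward from the deadline:
To finish by hour 37, task 6 (duration 9) must start no later than hour 28.
Task 5 has to be done before task 6 (must start by hour 28, minus 1-hour gap → hour 27). That means finishing by hour 27, i.e. starting by 27 − 8 = hour 19.
Task 4 must finish before task 5 (must start by hour 19). With a 2-hour duration, task 4 must start by 19 − 2 = hour 17.
For task 3: task 4 (must start by hour 17, minus 1-hour gap → hour 16); task 5 (must start by hour 19); task 6 (must start by hour 28). The most restrictive is hour 16; with a 2-hour duration, task 3 must start by hour 14.
Task 2 must finish in time for task 3 (must start by hour 14); task 6 (must start by hour 28, minus 3-hour gap → hour 25). The tightest is hour 14, so task 2 must start by 14 − 3 = hour 11.
So task 2 can start as early as hour 6 and as late as hour 11, giving 11 − 6 = 5 hours of slack.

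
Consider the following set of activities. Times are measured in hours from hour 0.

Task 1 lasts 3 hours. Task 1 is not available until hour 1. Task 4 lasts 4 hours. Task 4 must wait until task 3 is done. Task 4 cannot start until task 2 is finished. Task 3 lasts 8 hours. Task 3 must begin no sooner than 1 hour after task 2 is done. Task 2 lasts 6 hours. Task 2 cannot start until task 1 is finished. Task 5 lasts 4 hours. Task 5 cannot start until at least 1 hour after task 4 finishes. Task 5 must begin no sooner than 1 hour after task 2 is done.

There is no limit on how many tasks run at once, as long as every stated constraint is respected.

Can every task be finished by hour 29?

Yes

After its own release at hour 1, task 1 can start at hour 1 and finishes at hour 4.
Task 2 cannot begin until task 1 (finishes hour 4). It runs from hour 4 to 4 + 6 = hour 10.
Task 3 waits on task 2 (finishes hour 10, plus 1-hour gap → hour 11), so it starts at hour 11 and finishes at 11 + 8 = hour 19.
Task 4 has to wait for task 3 (finishes hour 19); task 2 (finishes hour 10). The latest of these is hour 19, so task 4 runs hour 19 to 19 + 4 = hour 23.
Task 5 cannot start until task 4 (finishes hour 23, plus 1-hour gap → hour 24); task 2 (finishes hour 10, plus 1-hour gap → hour 11). The controlling bound is hour 24, so task 5 finishes at 24 + 4 = hour 28.
Every task is finished by hour 28, which is no later than the deadline of 29, so the schedule is feasible.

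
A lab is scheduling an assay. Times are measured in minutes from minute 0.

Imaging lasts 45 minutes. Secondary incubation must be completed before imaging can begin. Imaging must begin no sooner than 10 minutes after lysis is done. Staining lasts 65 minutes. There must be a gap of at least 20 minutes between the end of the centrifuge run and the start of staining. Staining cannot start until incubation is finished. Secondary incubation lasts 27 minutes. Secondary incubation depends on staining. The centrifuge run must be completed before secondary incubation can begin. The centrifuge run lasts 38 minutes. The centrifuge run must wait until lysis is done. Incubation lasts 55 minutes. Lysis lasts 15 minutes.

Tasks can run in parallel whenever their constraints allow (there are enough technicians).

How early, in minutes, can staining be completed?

Incubation has no prerequisites, so it starts at minute 0 and finishes at minute 55.
Lysis can start immediately at minute 0; it finishes at minute 15.
The centrifuge run cannot begin until lysis (finishes minute 15). It runs from minute 15 to 15 + 38 = minute 53.
Staining has to wait for the centrifuge run (finishes minute 53, plus 20-minute gap → minute 73); incubation (finishes minute 55). The latest of these is minute 73, so staining runs minute 73 to 73 + 65 = minute 138.

138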